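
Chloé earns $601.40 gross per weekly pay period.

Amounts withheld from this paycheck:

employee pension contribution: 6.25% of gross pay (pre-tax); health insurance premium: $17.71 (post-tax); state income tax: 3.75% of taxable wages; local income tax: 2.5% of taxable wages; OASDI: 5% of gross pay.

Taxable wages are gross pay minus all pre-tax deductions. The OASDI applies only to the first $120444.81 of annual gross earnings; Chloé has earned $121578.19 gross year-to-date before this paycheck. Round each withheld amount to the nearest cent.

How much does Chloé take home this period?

Employee pension contribution: $601.40 × 0.0625 = $37.59
Taxable wages = $601.40 − $37.59 = $563.81
State income tax: $563.81 × 0.0375 = $21.14
Local income tax: $563.81 × 0.025 = $14.10
OASDI: annual cap $120444.81 already reached (YTD $121578.19), so $0.00
Health insurance premium: $17.71
Total deductions = $37.59 + $21.14 + $14.10 + $0.00 + $17.71 = $90.54
Net pay = $601.40 − $90.54 = $510.86

$510.86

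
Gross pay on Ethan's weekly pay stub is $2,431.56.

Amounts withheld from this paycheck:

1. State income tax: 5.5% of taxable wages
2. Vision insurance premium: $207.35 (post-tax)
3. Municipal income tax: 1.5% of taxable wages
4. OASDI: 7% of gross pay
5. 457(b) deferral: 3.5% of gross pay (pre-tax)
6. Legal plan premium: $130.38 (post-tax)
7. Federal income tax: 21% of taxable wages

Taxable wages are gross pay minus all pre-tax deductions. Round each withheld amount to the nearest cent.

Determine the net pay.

457(b) deferral: $2,431.56 × 0.035 = $85.10
Taxable wages = $2,431.56 − $85.10 = $2,346.46
Federal income tax: $2,346.46 × 0.21 = $492.76
Municipal income tax: $2,346.46 × 0.015 = $35.20
State income tax: $2,346.46 × 0.055 = $129.06
OASDI: $2,431.56 × 0.07 = $170.21
Vision insurance premium: $207.35
Legal plan premium: $130.38
Total deductions = $85.10 + $492.76 + $35.20 + $129.06 + $170.21 + $207.35 + $130.38 = $1,250.06
Net pay = $2,431.56 − $1,250.06 = $1,181.50

$1,181.50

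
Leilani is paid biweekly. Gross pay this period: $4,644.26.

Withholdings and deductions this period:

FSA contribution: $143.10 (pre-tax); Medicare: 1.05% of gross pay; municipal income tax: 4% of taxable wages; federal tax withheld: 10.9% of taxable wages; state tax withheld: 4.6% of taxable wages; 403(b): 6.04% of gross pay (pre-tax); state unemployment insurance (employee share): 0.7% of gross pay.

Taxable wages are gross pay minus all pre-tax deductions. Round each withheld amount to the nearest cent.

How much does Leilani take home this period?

$3,316.35

403(b): $4,644.26 × 0.0604 = $280.51
FSA contribution: $143.10
Pre-tax total = $280.51 + $143.10 = $423.61
Taxable wages = $4,644.26 − $423.61 = $4,220.65
Federal tax withheld: $4,220.65 × 0.109 = $460.05
Municipal income tax: $4,220.65 × 0.04 = $168.83
State tax withheld: $4,220.65 × 0.046 = $194.15
Medicare: $4,644.26 × 0.0105 = $48.76
State unemployment insurance (employee share): $4,644.26 × 0.007 = $32.51
Total deductions = $280.51 + $143.10 + $460.05 + $168.83 + $194.15 + $48.76 + $32.51 = $1,327.91
Net pay = $4,644.26 − $1,327.91 = $3,316.35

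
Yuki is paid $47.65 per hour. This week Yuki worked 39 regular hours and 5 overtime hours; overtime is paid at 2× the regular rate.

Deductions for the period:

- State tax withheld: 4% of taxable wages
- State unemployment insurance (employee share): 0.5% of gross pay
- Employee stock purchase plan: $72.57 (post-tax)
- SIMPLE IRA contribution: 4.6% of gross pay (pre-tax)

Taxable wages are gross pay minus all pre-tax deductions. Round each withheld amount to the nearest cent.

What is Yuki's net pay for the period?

$2,054.11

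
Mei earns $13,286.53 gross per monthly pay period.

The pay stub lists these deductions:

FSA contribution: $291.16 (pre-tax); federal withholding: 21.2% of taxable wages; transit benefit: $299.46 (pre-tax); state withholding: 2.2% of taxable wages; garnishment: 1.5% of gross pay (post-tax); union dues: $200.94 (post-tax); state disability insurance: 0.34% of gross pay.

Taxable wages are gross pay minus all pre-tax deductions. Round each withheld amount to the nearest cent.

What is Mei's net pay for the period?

Transit benefit: $299.46
FSA contribution: $291.16
Pre-tax total = $299.46 + $291.16 = $590.62
Taxable wages = $13,286.53 − $590.62 = $12,695.91
Federal withholding: $12,695.91 × 0.212 = $2,691.53
State withholding: $12,695.91 × 0.022 = $279.31
State disability insurance: $13,286.53 × 0.0034 = $45.17
Union dues: $200.94
Garnishment: $13,286.53 × 0.015 = $199.30
Total deductions = $299.46 + $291.16 + $2,691.53 + $279.31 + $45.17 + $200.94 + $199.30 = $4,006.87
Net pay = $13,286.53 − $4,006.87 = $9,279.66

$9,279.66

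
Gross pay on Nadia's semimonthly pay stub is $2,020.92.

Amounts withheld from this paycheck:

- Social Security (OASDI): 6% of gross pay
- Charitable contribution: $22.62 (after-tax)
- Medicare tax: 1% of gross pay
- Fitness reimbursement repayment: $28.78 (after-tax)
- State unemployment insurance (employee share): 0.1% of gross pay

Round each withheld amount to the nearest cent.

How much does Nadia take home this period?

State unemployment insurance (employee share): $2,020.92 × 0.001 = $2.02
Medicare tax: $2,020.92 × 0.01 = $20.21
Social Security (OASDI): $2,020.92 × 0.06 = $121.26
Charitable contribution: $22.62
Fitness reimbursement repayment: $28.78
Total deductions = $2.02 + $20.21 + $121.26 + $22.62 + $28.78 = $194.89
Net pay = $2,020.92 − $194.89 = $1,826.03

$1,826.03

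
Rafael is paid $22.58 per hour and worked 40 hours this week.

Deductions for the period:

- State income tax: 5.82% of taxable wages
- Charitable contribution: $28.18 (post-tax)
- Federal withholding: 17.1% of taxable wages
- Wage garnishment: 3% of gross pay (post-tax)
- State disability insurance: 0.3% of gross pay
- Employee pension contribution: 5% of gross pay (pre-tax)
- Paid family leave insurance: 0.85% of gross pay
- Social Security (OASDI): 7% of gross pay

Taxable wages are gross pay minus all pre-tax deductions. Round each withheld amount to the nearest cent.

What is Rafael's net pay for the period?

$532.49

Gross pay: 40 × $22.58 = $903.20
Employee pension contribution: $903.20 × 0.05 = $45.16
Taxable wages = $903.20 − $45.16 = $858.04
Federal withholding: $858.04 × 0.171 = $146.72
State income tax: $858.04 × 0.0582 = $49.94
Social Security (OASDI): $903.20 × 0.07 = $63.22
Paid family leave insurance: $903.20 × 0.0085 = $7.68
State disability insurance: $903.20 × 0.003 = $2.71
Wage garnishment: $903.20 × 0.03 = $27.10
Charitable contribution: $28.18
Total deductions = $45.16 + $146.72 + $49.94 + $63.22 + $7.68 + $2.71 + $27.10 + $28.18 = $370.71
Net pay = $903.20 − $370.71 = $532.49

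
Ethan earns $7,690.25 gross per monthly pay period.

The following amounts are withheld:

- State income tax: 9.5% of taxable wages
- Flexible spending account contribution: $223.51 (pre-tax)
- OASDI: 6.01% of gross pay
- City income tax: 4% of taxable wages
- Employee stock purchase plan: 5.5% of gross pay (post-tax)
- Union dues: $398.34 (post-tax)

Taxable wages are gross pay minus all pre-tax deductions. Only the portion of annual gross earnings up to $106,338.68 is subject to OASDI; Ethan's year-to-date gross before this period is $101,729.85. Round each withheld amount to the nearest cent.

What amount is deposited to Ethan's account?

$5,360.44

Flexible spending account contribution: $223.51
Taxable wages = $7,690.25 − $223.51 = $7,466.74
State income tax: $7,466.74 × 0.095 = $709.34
City income tax: $7,466.74 × 0.04 = $298.67
OASDI: only $106,338.68 − $101,729.85 = $4,608.83 of this check is subject → $4,608.83 × 0.0601 = $276.99
Union dues: $398.34
Employee stock purchase plan: $7,690.25 × 0.055 = $422.96
Total deductions = $223.51 + $709.34 + $298.67 + $276.99 + $398.34 + $422.96 = $2,329.81
Net pay = $7,690.25 − $2,329.81 = $5,360.44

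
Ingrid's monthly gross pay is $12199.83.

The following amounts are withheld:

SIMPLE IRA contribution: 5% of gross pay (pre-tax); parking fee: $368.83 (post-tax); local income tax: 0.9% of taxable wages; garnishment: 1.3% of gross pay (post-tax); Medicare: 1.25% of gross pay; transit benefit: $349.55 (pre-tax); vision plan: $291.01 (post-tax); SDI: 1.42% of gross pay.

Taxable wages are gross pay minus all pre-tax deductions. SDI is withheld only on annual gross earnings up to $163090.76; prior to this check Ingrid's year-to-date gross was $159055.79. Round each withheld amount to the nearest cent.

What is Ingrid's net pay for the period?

$10110.89

SIMPLE IRA contribution: $12199.83 × 0.05 = $609.99
Transit benefit: $349.55
Pre-tax total = $609.99 + $349.55 = $959.54
Taxable wages = $12199.83 − $959.54 = $11240.29
Local income tax: $11240.29 × 0.009 = $101.16
Medicare: $12199.83 × 0.0125 = $152.50
SDI: only $163090.76 − $159055.79 = $4034.97 of this check is subject → $4034.97 × 0.0142 = $57.30
Vision plan: $291.01
Parking fee: $368.83
Garnishment: $12199.83 × 0.013 = $158.60
Total deductions = $609.99 + $349.55 + $101.16 + $152.50 + $57.30 + $291.01 + $368.83 + $158.60 = $2088.94
Net pay = $12199.83 − $2088.94 = $10110.89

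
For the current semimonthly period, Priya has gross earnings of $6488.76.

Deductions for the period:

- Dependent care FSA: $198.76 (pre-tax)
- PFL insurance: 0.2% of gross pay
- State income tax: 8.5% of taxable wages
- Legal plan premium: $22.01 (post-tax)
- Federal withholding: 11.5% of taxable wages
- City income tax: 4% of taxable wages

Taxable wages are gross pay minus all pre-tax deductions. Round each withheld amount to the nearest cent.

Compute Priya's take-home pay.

$4745.41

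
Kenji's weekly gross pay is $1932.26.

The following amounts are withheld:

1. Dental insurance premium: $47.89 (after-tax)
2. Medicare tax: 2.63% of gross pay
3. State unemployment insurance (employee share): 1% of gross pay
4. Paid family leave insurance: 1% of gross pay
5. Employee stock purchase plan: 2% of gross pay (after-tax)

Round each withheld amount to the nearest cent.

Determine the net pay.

Medicare tax: $1932.26 × 0.0263 = $50.82
Paid family leave insurance: $1932.26 × 0.01 = $19.32
State unemployment insurance (employee share): $1932.26 × 0.01 = $19.32
Dental insurance premium: $47.89
Employee stock purchase plan: $1932.26 × 0.02 = $38.65
Total deductions = $50.82 + $19.32 + $19.32 + $47.89 + $38.65 = $176.00
Net pay = $1932.26 − $176.00 = $1756.26

$1756.26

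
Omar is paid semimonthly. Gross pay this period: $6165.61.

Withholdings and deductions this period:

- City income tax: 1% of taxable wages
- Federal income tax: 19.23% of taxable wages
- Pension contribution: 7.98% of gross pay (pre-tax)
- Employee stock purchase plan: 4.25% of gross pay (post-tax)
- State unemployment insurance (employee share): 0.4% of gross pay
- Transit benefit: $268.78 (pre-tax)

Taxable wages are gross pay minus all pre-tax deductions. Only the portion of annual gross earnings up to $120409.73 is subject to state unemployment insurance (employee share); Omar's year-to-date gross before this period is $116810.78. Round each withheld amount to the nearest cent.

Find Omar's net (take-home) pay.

$4034.98

Transit benefit: $268.78
Pension contribution: $6165.61 × 0.0798 = $492.02
Pre-tax total = $268.78 + $492.02 = $760.80
Taxable wages = $6165.61 − $760.80 = $5404.81
Federal income tax: $5404.81 × 0.1923 = $1039.34
City income tax: $5404.81 × 0.01 = $54.05
State unemployment insurance (employee share): only $120409.73 − $116810.78 = $3598.95 of this check is subject → $3598.95 × 0.004 = $14.40
Employee stock purchase plan: $6165.61 × 0.0425 = $262.04
Total deductions = $268.78 + $492.02 + $1039.34 + $54.05 + $14.40 + $262.04 = $2130.63
Net pay = $6165.61 − $2130.63 = $4034.98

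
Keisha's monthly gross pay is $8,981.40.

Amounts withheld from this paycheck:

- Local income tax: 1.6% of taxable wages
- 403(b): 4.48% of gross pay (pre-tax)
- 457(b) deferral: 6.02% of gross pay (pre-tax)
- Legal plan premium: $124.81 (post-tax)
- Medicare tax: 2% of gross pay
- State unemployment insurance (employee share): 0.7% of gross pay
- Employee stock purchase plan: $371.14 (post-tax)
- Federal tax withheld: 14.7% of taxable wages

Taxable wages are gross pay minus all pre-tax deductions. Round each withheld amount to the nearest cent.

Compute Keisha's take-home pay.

403(b): $8,981.40 × 0.0448 = $402.37
457(b) deferral: $8,981.40 × 0.0602 = $540.68
Pre-tax total = $402.37 + $540.68 = $943.05
Taxable wages = $8,981.40 − $943.05 = $8,038.35
Local income tax: $8,038.35 × 0.016 = $128.61
Federal tax withheld: $8,038.35 × 0.147 = $1,181.64
Medicare tax: $8,981.40 × 0.02 = $179.63
State unemployment insurance (employee share): $8,981.40 × 0.007 = $62.87
Legal plan premium: $124.81
Employee stock purchase plan: $371.14
Total deductions = $402.37 + $540.68 + $128.61 + $1,181.64 + $179.63 + $62.87 + $124.81 + $371.14 = $2,991.75
Net pay = $8,981.40 − $2,991.75 = $5,989.65

$5,989.65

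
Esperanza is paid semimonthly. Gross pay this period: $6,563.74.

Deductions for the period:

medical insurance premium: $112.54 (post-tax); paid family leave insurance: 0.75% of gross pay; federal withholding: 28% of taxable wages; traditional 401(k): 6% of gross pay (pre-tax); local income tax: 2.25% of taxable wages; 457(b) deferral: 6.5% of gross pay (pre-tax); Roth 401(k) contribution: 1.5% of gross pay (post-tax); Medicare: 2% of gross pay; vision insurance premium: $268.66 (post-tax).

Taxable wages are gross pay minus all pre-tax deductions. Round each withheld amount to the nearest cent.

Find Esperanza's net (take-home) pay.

Traditional 401(k): $6,563.74 × 0.06 = $393.82
457(b) deferral: $6,563.74 × 0.065 = $426.64
Pre-tax total = $393.82 + $426.64 = $820.46
Taxable wages = $6,563.74 − $820.46 = $5,743.28
Local income tax: $5,743.28 × 0.0225 = $129.22
Federal withholding: $5,743.28 × 0.28 = $1,608.12
Paid family leave insurance: $6,563.74 × 0.0075 = $49.23
Medicare: $6,563.74 × 0.02 = $131.27
Roth 401(k) contribution: $6,563.74 × 0.015 = $98.46
Medical insurance premium: $112.54
Vision insurance premium: $268.66
Total deductions = $393.82 + $426.64 + $129.22 + $1,608.12 + $49.23 + $131.27 + $98.46 + $112.54 + $268.66 = $3,217.96
Net pay = $6,563.74 − $3,217.96 = $3,345.78

$3,345.78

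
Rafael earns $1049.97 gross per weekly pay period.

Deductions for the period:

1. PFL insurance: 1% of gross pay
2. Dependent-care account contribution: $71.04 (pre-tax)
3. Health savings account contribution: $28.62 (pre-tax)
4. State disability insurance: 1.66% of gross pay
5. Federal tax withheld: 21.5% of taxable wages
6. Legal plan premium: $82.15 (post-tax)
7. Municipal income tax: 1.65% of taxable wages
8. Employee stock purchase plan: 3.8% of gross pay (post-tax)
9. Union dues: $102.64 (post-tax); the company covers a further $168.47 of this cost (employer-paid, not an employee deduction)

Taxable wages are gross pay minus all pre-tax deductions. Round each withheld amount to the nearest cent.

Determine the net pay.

$477.69

Health savings account contribution: $28.62
Dependent-care account contribution: $71.04
Pre-tax total = $28.62 + $71.04 = $99.66
Taxable wages = $1049.97 − $99.66 = $950.31
Municipal income tax: $950.31 × 0.0165 = $15.68
Federal tax withheld: $950.31 × 0.215 = $204.32
PFL insurance: $1049.97 × 0.01 = $10.50
State disability insurance: $1049.97 × 0.0166 = $17.43
Legal plan premium: $82.15
Employee stock purchase plan: $1049.97 × 0.038 = $39.90
Union dues: $102.64
(Employer's $168.47 toward union dues is not withheld from the employee.)
Total deductions = $28.62 + $71.04 + $15.68 + $204.32 + $10.50 + $17.43 + $82.15 + $39.90 + $102.64 = $572.28
Net pay = $1049.97 − $572.28 = $477.69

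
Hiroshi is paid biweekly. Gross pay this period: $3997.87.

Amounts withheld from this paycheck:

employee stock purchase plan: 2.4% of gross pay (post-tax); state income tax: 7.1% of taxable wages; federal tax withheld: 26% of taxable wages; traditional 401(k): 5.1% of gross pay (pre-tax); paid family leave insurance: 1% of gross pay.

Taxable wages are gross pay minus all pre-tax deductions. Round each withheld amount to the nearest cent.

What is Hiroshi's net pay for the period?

Traditional 401(k): $3997.87 × 0.051 = $203.89
Taxable wages = $3997.87 − $203.89 = $3793.98
State income tax: $3793.98 × 0.071 = $269.37
Federal tax withheld: $3793.98 × 0.26 = $986.43
Paid family leave insurance: $3997.87 × 0.01 = $39.98
Employee stock purchase plan: $3997.87 × 0.024 = $95.95
Total deductions = $203.89 + $269.37 + $986.43 + $39.98 + $95.95 = $1595.62
Net pay = $3997.87 − $1595.62 = $2402.25

$2402.25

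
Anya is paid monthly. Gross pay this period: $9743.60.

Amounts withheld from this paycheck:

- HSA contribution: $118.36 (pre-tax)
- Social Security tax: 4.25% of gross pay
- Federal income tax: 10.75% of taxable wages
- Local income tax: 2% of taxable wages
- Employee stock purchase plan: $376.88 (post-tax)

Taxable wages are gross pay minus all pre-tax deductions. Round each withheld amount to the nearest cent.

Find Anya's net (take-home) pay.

$7607.05

HSA contribution: $118.36
Taxable wages = $9743.60 − $118.36 = $9625.24
Federal income tax: $9625.24 × 0.1075 = $1034.71
Local income tax: $9625.24 × 0.02 = $192.50
Social Security tax: $9743.60 × 0.0425 = $414.10
Employee stock purchase plan: $376.88
Total deductions = $118.36 + $1034.71 + $192.50 + $414.10 + $376.88 = $2136.55
Net pay = $9743.60 − $2136.55 = $7607.05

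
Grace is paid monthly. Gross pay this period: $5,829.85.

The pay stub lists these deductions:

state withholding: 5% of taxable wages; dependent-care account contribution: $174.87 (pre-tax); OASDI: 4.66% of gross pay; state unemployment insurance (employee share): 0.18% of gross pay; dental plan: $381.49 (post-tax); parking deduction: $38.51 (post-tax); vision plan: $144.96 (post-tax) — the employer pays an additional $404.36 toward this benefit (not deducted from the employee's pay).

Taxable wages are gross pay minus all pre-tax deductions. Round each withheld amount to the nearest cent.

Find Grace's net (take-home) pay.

Dependent-care account contribution: $174.87
Taxable wages = $5,829.85 − $174.87 = $5,654.98
State withholding: $5,654.98 × 0.05 = $282.75
OASDI: $5,829.85 × 0.0466 = $271.67
State unemployment insurance (employee share): $5,829.85 × 0.0018 = $10.49
Vision plan: $144.96
Parking deduction: $38.51
Dental plan: $381.49
(Employer's $404.36 toward vision plan is not withheld from the employee.)
Total deductions = $174.87 + $282.75 + $271.67 + $10.49 + $144.96 + $38.51 + $381.49 = $1,304.74
Net pay = $5,829.85 − $1,304.74 = $4,525.11

$4,525.11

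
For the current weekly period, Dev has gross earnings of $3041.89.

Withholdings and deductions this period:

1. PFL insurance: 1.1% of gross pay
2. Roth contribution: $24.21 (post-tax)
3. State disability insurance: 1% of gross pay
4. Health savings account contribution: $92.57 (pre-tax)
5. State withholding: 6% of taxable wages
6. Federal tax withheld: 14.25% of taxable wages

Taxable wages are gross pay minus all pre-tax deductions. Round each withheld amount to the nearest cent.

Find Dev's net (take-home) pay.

$2263.99

Health savings account contribution: $92.57
Taxable wages = $3041.89 − $92.57 = $2949.32
State withholding: $2949.32 × 0.06 = $176.96
Federal tax withheld: $2949.32 × 0.1425 = $420.28
State disability insurance: $3041.89 × 0.01 = $30.42
PFL insurance: $3041.89 × 0.011 = $33.46
Roth contribution: $24.21
Total deductions = $92.57 + $176.96 + $420.28 + $30.42 + $33.46 + $24.21 = $777.90
Net pay = $3041.89 − $777.90 = $2263.99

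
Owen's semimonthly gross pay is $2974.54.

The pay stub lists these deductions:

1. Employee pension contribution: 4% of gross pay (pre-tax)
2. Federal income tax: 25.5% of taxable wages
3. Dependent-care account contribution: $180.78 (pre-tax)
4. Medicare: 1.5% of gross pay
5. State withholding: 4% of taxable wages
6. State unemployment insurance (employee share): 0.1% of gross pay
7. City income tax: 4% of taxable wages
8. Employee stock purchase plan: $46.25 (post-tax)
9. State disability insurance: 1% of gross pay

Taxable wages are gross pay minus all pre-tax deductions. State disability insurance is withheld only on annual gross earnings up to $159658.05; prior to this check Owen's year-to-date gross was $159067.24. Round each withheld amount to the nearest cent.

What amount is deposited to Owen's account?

$1678.98

Employee pension contribution: $2974.54 × 0.04 = $118.98
Dependent-care account contribution: $180.78
Pre-tax total = $118.98 + $180.78 = $299.76
Taxable wages = $2974.54 − $299.76 = $2674.78
State withholding: $2674.78 × 0.04 = $106.99
Federal income tax: $2674.78 × 0.255 = $682.07
City income tax: $2674.78 × 0.04 = $106.99
State unemployment insurance (employee share): $2974.54 × 0.001 = $2.97
Medicare: $2974.54 × 0.015 = $44.62
State disability insurance: only $159658.05 − $159067.24 = $590.81 of this check is subject → $590.81 × 0.01 = $5.91
Employee stock purchase plan: $46.25
Total deductions = $118.98 + $180.78 + $106.99 + $682.07 + $106.99 + $2.97 + $44.62 + $5.91 + $46.25 = $1295.56
Net pay = $2974.54 − $1295.56 = $1678.98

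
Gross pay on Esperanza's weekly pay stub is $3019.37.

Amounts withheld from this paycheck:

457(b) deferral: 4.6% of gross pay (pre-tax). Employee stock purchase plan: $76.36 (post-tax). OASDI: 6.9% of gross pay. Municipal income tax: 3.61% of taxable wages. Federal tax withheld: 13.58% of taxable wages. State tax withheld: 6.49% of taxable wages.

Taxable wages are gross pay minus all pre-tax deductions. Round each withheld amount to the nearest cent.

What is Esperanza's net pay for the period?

457(b) deferral: $3019.37 × 0.046 = $138.89
Taxable wages = $3019.37 − $138.89 = $2880.48
Federal tax withheld: $2880.48 × 0.1358 = $391.17
State tax withheld: $2880.48 × 0.0649 = $186.94
Municipal income tax: $2880.48 × 0.0361 = $103.99
OASDI: $3019.37 × 0.069 = $208.34
Employee stock purchase plan: $76.36
Total deductions = $138.89 + $391.17 + $186.94 + $103.99 + $208.34 + $76.36 = $1105.69
Net pay = $3019.37 − $1105.69 = $1913.68

$1913.68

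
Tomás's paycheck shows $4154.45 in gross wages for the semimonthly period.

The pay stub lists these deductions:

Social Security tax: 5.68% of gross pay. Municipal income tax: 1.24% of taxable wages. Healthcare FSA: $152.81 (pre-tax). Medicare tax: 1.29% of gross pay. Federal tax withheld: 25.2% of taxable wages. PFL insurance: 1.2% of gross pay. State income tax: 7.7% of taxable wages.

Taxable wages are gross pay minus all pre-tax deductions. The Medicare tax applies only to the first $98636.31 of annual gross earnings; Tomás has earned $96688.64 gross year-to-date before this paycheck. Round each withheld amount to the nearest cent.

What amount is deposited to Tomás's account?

$2324.54

Healthcare FSA: $152.81
Taxable wages = $4154.45 − $152.81 = $4001.64
Municipal income tax: $4001.64 × 0.0124 = $49.62
State income tax: $4001.64 × 0.077 = $308.13
Federal tax withheld: $4001.64 × 0.252 = $1008.41
Social Security tax: $4154.45 × 0.0568 = $235.97
PFL insurance: $4154.45 × 0.012 = $49.85
Medicare tax: only $98636.31 − $96688.64 = $1947.67 of this check is subject → $1947.67 × 0.0129 = $25.12
Total deductions = $152.81 + $49.62 + $308.13 + $1008.41 + $235.97 + $49.85 + $25.12 = $1829.91
Net pay = $4154.45 − $1829.91 = $2324.54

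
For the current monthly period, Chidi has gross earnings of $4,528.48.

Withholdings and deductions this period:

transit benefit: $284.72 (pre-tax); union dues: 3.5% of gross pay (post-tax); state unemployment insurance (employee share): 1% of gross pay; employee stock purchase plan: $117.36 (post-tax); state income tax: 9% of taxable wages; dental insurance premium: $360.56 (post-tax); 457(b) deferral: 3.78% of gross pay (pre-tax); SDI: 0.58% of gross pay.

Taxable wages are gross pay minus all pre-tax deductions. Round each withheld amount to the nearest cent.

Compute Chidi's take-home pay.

$2,998.08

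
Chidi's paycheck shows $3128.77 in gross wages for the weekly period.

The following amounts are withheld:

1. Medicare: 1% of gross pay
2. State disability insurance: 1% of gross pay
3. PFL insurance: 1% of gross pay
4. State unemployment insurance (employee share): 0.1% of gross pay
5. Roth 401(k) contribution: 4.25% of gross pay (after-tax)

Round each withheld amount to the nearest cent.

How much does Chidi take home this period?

PFL insurance: $3128.77 × 0.01 = $31.29
State unemployment insurance (employee share): $3128.77 × 0.001 = $3.13
Medicare: $3128.77 × 0.01 = $31.29
State disability insurance: $3128.77 × 0.01 = $31.29
Roth 401(k) contribution: $3128.77 × 0.0425 = $132.97
Total deductions = $31.29 + $3.13 + $31.29 + $31.29 + $132.97 = $229.97
Net pay = $3128.77 − $229.97 = $2898.80

$2898.80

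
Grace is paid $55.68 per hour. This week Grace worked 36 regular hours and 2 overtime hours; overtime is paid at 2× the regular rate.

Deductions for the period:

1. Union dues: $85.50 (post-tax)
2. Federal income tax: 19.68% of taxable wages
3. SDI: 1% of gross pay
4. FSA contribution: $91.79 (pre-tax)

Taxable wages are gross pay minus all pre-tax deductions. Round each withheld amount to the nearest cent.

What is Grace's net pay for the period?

Regular pay: 36 × $55.68 = $2,004.48
Overtime pay: 2 × $55.68 × 2 = $222.72
Gross pay = $2,004.48 + $222.72 = $2,227.20
FSA contribution: $91.79
Taxable wages = $2,227.20 − $91.79 = $2,135.41
Federal income tax: $2,135.41 × 0.1968 = $420.25
SDI: $2,227.20 × 0.01 = $22.27
Union dues: $85.50
Total deductions = $91.79 + $420.25 + $22.27 + $85.50 = $619.81
Net pay = $2,227.20 − $619.81 = $1,607.39

$1,607.39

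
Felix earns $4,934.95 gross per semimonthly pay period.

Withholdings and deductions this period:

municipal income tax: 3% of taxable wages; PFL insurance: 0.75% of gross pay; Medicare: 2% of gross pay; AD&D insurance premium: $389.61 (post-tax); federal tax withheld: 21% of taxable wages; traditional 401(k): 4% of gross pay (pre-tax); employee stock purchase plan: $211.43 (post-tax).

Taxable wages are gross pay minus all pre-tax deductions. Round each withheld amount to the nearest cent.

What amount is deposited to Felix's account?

$2,863.78

Traditional 401(k): $4,934.95 × 0.04 = $197.40
Taxable wages = $4,934.95 − $197.40 = $4,737.55
Federal tax withheld: $4,737.55 × 0.21 = $994.89
Municipal income tax: $4,737.55 × 0.03 = $142.13
Medicare: $4,934.95 × 0.02 = $98.70
PFL insurance: $4,934.95 × 0.0075 = $37.01
AD&D insurance premium: $389.61
Employee stock purchase plan: $211.43
Total deductions = $197.40 + $994.89 + $142.13 + $98.70 + $37.01 + $389.61 + $211.43 = $2,071.17
Net pay = $4,934.95 − $2,071.17 = $2,863.78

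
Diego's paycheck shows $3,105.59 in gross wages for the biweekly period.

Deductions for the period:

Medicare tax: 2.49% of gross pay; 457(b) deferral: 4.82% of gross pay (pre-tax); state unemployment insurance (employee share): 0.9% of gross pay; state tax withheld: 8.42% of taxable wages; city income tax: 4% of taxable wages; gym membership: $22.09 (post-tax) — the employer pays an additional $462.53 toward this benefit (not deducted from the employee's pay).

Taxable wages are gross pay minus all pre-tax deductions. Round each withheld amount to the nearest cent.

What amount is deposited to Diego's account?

457(b) deferral: $3,105.59 × 0.0482 = $149.69
Taxable wages = $3,105.59 − $149.69 = $2,955.90
City income tax: $2,955.90 × 0.04 = $118.24
State tax withheld: $2,955.90 × 0.0842 = $248.89
Medicare tax: $3,105.59 × 0.0249 = $77.33
State unemployment insurance (employee share): $3,105.59 × 0.009 = $27.95
Gym membership: $22.09
(Employer's $462.53 toward gym membership is not withheld from the employee.)
Total deductions = $149.69 + $118.24 + $248.89 + $77.33 + $27.95 + $22.09 = $644.19
Net pay = $3,105.59 − $644.19 = $2,461.40

$2,461.40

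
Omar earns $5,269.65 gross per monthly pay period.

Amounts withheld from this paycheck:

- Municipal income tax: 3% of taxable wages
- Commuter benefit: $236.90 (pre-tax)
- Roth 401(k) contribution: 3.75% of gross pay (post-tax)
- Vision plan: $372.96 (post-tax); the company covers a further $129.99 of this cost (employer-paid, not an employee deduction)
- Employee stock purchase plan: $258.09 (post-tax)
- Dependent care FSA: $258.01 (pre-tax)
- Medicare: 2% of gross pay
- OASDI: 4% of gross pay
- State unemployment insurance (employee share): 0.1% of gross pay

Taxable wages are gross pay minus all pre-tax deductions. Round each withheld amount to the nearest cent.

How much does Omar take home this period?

$3,481.39

Dependent care FSA: $258.01
Commuter benefit: $236.90
Pre-tax total = $258.01 + $236.90 = $494.91
Taxable wages = $5,269.65 − $494.91 = $4,774.74
Municipal income tax: $4,774.74 × 0.03 = $143.24
Medicare: $5,269.65 × 0.02 = $105.39
OASDI: $5,269.65 × 0.04 = $210.79
State unemployment insurance (employee share): $5,269.65 × 0.001 = $5.27
Roth 401(k) contribution: $5,269.65 × 0.0375 = $197.61
Vision plan: $372.96
Employee stock purchase plan: $258.09
(Employer's $129.99 toward vision plan is not withheld from the employee.)
Total deductions = $258.01 + $236.90 + $143.24 + $105.39 + $210.79 + $5.27 + $197.61 + $372.96 + $258.09 = $1,788.26
Net pay = $5,269.65 − $1,788.26 = $3,481.39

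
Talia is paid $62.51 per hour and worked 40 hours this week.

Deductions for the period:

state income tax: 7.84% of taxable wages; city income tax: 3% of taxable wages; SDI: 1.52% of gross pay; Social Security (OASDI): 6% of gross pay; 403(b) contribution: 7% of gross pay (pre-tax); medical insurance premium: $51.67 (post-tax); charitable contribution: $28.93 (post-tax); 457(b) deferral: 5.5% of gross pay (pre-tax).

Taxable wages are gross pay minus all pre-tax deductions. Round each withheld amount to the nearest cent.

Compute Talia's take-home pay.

$1,682.05

Gross pay: 40 × $62.51 = $2,500.40
457(b) deferral: $2,500.40 × 0.055 = $137.52
403(b) contribution: $2,500.40 × 0.07 = $175.03
Pre-tax total = $137.52 + $175.03 = $312.55
Taxable wages = $2,500.40 − $312.55 = $2,187.85
City income tax: $2,187.85 × 0.03 = $65.64
State income tax: $2,187.85 × 0.0784 = $171.53
SDI: $2,500.40 × 0.0152 = $38.01
Social Security (OASDI): $2,500.40 × 0.06 = $150.02
Medical insurance premium: $51.67
Charitable contribution: $28.93
Total deductions = $137.52 + $175.03 + $65.64 + $171.53 + $38.01 + $150.02 + $51.67 + $28.93 = $818.35
Net pay = $2,500.40 − $818.35 = $1,682.05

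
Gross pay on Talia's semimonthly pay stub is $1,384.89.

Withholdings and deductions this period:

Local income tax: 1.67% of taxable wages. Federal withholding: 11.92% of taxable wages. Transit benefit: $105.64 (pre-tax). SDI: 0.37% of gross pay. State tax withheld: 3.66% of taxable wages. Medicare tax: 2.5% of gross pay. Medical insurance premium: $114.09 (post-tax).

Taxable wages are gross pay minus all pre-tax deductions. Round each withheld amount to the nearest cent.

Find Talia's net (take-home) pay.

Transit benefit: $105.64
Taxable wages = $1,384.89 − $105.64 = $1,279.25
Local income tax: $1,279.25 × 0.0167 = $21.36
Federal withholding: $1,279.25 × 0.1192 = $152.49
State tax withheld: $1,279.25 × 0.0366 = $46.82
Medicare tax: $1,384.89 × 0.025 = $34.62
SDI: $1,384.89 × 0.0037 = $5.12
Medical insurance premium: $114.09
Total deductions = $105.64 + $21.36 + $152.49 + $46.82 + $34.62 + $5.12 + $114.09 = $480.14
Net pay = $1,384.89 − $480.14 = $904.75

$904.75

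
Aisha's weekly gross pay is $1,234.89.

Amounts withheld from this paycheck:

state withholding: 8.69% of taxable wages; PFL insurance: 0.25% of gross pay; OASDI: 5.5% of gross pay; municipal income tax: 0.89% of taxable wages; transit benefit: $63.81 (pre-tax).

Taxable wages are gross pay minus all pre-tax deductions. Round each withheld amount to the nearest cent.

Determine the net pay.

$987.88

Transit benefit: $63.81
Taxable wages = $1,234.89 − $63.81 = $1,171.08
State withholding: $1,171.08 × 0.0869 = $101.77
Municipal income tax: $1,171.08 × 0.0089 = $10.42
PFL insurance: $1,234.89 × 0.0025 = $3.09
OASDI: $1,234.89 × 0.055 = $67.92
Total deductions = $63.81 + $101.77 + $10.42 + $3.09 + $67.92 = $247.01
Net pay = $1,234.89 − $247.01 = $987.88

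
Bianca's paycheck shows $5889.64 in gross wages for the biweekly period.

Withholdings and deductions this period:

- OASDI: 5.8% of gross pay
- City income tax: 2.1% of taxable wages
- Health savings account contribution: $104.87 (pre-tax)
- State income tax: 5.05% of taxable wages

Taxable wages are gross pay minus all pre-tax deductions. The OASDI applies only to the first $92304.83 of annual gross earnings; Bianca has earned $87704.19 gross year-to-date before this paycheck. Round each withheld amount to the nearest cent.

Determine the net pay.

$5104.32

Health savings account contribution: $104.87
Taxable wages = $5889.64 − $104.87 = $5784.77
City income tax: $5784.77 × 0.021 = $121.48
State income tax: $5784.77 × 0.0505 = $292.13
OASDI: only $92304.83 − $87704.19 = $4600.64 of this check is subject → $4600.64 × 0.058 = $266.84
Total deductions = $104.87 + $121.48 + $292.13 + $266.84 = $785.32
Net pay = $5889.64 − $785.32 = $5104.32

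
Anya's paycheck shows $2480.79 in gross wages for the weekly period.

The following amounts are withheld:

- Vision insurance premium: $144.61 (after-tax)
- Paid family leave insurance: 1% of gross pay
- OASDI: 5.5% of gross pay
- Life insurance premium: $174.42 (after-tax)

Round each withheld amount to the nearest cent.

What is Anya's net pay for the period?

$2000.51

Paid family leave insurance: $2480.79 × 0.01 = $24.81
OASDI: $2480.79 × 0.055 = $136.44
Vision insurance premium: $144.61
Life insurance premium: $174.42
Total deductions = $24.81 + $136.44 + $144.61 + $174.42 = $480.28
Net pay = $2480.79 − $480.28 = $2000.51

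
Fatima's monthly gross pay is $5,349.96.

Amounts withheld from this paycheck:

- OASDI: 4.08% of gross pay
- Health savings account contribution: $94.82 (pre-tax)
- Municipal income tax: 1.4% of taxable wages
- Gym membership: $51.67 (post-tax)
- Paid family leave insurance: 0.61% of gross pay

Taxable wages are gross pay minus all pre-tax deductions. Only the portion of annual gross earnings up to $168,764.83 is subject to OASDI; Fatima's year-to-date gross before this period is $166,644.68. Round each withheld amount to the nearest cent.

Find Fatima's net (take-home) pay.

$5,010.77

Health savings account contribution: $94.82
Taxable wages = $5,349.96 − $94.82 = $5,255.14
Municipal income tax: $5,255.14 × 0.014 = $73.57
Paid family leave insurance: $5,349.96 × 0.0061 = $32.63
OASDI: only $168,764.83 − $166,644.68 = $2,120.15 of this check is subject → $2,120.15 × 0.0408 = $86.50
Gym membership: $51.67
Total deductions = $94.82 + $73.57 + $32.63 + $86.50 + $51.67 = $339.19
Net pay = $5,349.96 − $339.19 = $5,010.77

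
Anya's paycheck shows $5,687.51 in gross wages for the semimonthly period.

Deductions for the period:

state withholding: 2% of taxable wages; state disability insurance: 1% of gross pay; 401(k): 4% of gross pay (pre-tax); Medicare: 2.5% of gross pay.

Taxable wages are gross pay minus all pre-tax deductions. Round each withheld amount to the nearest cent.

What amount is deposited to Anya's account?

$5,151.74

401(k): $5,687.51 × 0.04 = $227.50
Taxable wages = $5,687.51 − $227.50 = $5,460.01
State withholding: $5,460.01 × 0.02 = $109.20
State disability insurance: $5,687.51 × 0.01 = $56.88
Medicare: $5,687.51 × 0.025 = $142.19
Total deductions = $227.50 + $109.20 + $56.88 + $142.19 = $535.77
Net pay = $5,687.51 − $535.77 = $5,151.74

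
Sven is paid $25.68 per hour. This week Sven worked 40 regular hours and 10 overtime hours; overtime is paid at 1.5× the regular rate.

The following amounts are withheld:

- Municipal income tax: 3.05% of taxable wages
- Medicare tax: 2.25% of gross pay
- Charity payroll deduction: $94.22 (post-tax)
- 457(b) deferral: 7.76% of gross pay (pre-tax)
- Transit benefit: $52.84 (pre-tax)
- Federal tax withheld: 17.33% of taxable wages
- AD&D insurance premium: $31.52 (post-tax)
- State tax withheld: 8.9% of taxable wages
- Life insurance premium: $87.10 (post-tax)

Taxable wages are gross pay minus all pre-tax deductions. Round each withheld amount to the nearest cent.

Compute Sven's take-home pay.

$639.35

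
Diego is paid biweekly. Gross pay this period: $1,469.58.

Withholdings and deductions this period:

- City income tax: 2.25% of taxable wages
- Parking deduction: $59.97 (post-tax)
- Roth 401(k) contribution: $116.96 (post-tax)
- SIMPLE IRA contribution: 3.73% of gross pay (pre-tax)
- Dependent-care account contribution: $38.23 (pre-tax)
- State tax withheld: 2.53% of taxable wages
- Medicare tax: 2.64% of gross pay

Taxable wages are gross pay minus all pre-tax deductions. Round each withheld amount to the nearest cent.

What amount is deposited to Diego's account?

SIMPLE IRA contribution: $1,469.58 × 0.0373 = $54.82
Dependent-care account contribution: $38.23
Pre-tax total = $54.82 + $38.23 = $93.05
Taxable wages = $1,469.58 − $93.05 = $1,376.53
City income tax: $1,376.53 × 0.0225 = $30.97
State tax withheld: $1,376.53 × 0.0253 = $34.83
Medicare tax: $1,469.58 × 0.0264 = $38.80
Roth 401(k) contribution: $116.96
Parking deduction: $59.97
Total deductions = $54.82 + $38.23 + $30.97 + $34.83 + $38.80 + $116.96 + $59.97 = $374.58
Net pay = $1,469.58 − $374.58 = $1,095.00

$1,095.00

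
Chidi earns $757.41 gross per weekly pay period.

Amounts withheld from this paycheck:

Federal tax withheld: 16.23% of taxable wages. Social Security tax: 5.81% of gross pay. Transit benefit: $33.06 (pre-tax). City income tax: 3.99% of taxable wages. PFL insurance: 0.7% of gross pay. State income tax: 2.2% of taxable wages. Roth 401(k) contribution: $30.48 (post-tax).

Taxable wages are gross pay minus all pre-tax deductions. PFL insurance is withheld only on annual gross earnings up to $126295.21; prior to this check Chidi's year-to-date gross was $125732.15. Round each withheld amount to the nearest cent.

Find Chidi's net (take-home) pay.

Transit benefit: $33.06
Taxable wages = $757.41 − $33.06 = $724.35
State income tax: $724.35 × 0.022 = $15.94
Federal tax withheld: $724.35 × 0.1623 = $117.56
City income tax: $724.35 × 0.0399 = $28.90
Social Security tax: $757.41 × 0.0581 = $44.01
PFL insurance: only $126295.21 − $125732.15 = $563.06 of this check is subject → $563.06 × 0.007 = $3.94
Roth 401(k) contribution: $30.48
Total deductions = $33.06 + $15.94 + $117.56 + $28.90 + $44.01 + $3.94 + $30.48 = $273.89
Net pay = $757.41 − $273.89 = $483.52

$483.52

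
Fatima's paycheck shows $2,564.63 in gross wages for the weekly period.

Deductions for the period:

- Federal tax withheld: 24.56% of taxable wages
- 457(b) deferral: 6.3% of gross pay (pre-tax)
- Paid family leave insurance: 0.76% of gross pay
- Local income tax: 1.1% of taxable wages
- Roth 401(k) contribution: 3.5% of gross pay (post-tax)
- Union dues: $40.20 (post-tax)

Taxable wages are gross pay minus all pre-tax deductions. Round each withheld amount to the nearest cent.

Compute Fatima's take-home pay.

457(b) deferral: $2,564.63 × 0.063 = $161.57
Taxable wages = $2,564.63 − $161.57 = $2,403.06
Federal tax withheld: $2,403.06 × 0.2456 = $590.19
Local income tax: $2,403.06 × 0.011 = $26.43
Paid family leave insurance: $2,564.63 × 0.0076 = $19.49
Roth 401(k) contribution: $2,564.63 × 0.035 = $89.76
Union dues: $40.20
Total deductions = $161.57 + $590.19 + $26.43 + $19.49 + $89.76 + $40.20 = $927.64
Net pay = $2,564.63 − $927.64 = $1,636.99

$1,636.99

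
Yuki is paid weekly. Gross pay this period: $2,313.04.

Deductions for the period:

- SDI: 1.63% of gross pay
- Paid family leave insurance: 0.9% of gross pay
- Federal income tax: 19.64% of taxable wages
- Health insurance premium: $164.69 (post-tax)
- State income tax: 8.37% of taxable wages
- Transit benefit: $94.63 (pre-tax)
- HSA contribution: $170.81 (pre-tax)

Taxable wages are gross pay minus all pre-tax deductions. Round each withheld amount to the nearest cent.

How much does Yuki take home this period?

$1,250.86

HSA contribution: $170.81
Transit benefit: $94.63
Pre-tax total = $170.81 + $94.63 = $265.44
Taxable wages = $2,313.04 − $265.44 = $2,047.60
Federal income tax: $2,047.60 × 0.1964 = $402.15
State income tax: $2,047.60 × 0.0837 = $171.38
SDI: $2,313.04 × 0.0163 = $37.70
Paid family leave insurance: $2,313.04 × 0.009 = $20.82
Health insurance premium: $164.69
Total deductions = $170.81 + $94.63 + $402.15 + $171.38 + $37.70 + $20.82 + $164.69 = $1,062.18
Net pay = $2,313.04 − $1,062.18 = $1,250.86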